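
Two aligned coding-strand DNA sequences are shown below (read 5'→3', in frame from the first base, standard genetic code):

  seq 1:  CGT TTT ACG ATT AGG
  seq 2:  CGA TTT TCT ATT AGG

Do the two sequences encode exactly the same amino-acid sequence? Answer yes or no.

no

Codon 1: CGT Arg / CGA Arg — synonymous.
Codon 2: TTT Phe / TTT Phe — identical.
Codon 3: ACG Thr / TCT Ser — nonsynonymous.
Codon 4: ATT Ile / ATT Ile — identical.
Codon 5: AGG Arg / AGG Arg — identical.
Nonsynonymous differences: 1 → different protein.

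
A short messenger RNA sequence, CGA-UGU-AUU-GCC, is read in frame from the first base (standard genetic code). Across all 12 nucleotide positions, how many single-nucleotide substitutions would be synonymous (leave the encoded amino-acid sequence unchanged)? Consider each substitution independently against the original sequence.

Codon 1 (CGA, Arg): 4 synonymous substitutions.
Codon 2 (UGU, Cys): 1 synonymous substitution.
Codon 3 (AUU, Ile): 2 synonymous substitutions.
Codon 4 (GCC, Ala): 3 synonymous substitutions.
Total: 4 + 1 + 2 + 3 = 10.

10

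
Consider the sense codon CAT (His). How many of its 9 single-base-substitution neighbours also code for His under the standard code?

Position 1: none → 0 synonymous.
Position 2: none → 0 synonymous.
Position 3: CAC → 1 synonymous.
Total: 0 + 0 + 1 = 1.

1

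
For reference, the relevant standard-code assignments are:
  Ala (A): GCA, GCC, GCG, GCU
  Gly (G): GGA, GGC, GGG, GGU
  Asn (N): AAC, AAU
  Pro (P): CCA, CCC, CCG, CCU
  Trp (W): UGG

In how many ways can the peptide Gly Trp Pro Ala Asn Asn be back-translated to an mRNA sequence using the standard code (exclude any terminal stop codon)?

Gly: 4 codons.
Trp: 1 codon.
Pro: 4 codons.
Ala: 4 codons.
Asn: 2 codons.
Asn: 2 codons.
4 × 1 × 4 × 4 × 2 × 2 = 256.

256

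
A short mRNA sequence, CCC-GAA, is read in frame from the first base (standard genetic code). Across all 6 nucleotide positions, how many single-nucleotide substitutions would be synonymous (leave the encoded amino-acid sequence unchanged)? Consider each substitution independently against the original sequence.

Codon 1 (CCC, Pro): 3 synonymous substitutions.
Codon 2 (GAA, Glu): 1 synonymous substitution.
Total: 3 + 1 = 4.

4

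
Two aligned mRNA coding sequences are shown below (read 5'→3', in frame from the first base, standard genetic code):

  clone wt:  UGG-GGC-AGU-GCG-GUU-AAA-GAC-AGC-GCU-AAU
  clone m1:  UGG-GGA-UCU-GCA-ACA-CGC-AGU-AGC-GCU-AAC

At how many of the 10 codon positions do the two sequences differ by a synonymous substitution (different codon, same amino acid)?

Codon 1: UGG Trp / UGG Trp — identical.
Codon 2: GGC Gly / GGA Gly — synonymous.
Codon 3: AGU Ser / UCU Ser — synonymous.
Codon 4: GCG Ala / GCA Ala — synonymous.
Codon 5: GUU Val / ACA Thr — nonsynonymous.
Codon 6: AAA Lys / CGC Arg — nonsynonymous.
Codon 7: GAC Asp / AGU Ser — nonsynonymous.
Codon 8: AGC Ser / AGC Ser — identical.
Codon 9: GCU Ala / GCU Ala — identical.
Codon 10: AAU Asn / AAC Asn — synonymous.
Synonymous differences: 4.

4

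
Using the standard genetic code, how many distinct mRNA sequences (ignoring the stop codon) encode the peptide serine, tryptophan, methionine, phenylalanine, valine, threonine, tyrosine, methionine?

384

Ser: 6 codons.
Trp: 1 codon.
Met: 1 codon.
Phe: 2 codons.
Val: 4 codons.
Thr: 4 codons.
Tyr: 2 codons.
Met: 1 codon.
6 × 1 × 1 × 2 × 4 × 4 × 2 × 1 = 384.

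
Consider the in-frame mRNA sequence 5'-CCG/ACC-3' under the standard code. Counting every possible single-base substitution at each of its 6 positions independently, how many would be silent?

6

Codon 1 (CCG, Pro): 3 synonymous substitutions.
Codon 2 (ACC, Thr): 3 synonymous substitutions.
Total: 3 + 3 = 6.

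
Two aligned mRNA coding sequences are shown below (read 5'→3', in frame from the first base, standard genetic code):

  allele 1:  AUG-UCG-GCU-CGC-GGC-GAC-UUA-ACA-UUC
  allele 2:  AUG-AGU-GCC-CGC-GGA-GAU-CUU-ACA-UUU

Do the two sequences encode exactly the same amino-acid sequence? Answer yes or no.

Codon 1: AUG Met / AUG Met — identical.
Codon 2: UCG Ser / AGU Ser — synonymous.
Codon 3: GCU Ala / GCC Ala — synonymous.
Codon 4: CGC Arg / CGC Arg — identical.
Codon 5: GGC Gly / GGA Gly — synonymous.
Codon 6: GAC Asp / GAU Asp — synonymous.
Codon 7: UUA Leu / CUU Leu — synonymous.
Codon 8: ACA Thr / ACA Thr — identical.
Codon 9: UUC Phe / UUU Phe — synonymous.
Nonsynonymous differences: 0 → same protein.

yes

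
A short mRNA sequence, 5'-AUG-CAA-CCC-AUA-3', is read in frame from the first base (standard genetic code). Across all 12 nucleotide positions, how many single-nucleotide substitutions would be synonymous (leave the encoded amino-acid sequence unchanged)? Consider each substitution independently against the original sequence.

6

Codon 1 (AUG, Met): 0 synonymous substitutions.
Codon 2 (CAA, Gln): 1 synonymous substitution.
Codon 3 (CCC, Pro): 3 synonymous substitutions.
Codon 4 (AUA, Ile): 2 synonymous substitutions.
Total: 0 + 1 + 3 + 2 = 6.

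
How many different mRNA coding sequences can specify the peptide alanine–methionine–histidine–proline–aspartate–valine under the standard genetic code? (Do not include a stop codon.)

Ala: 4 codons.
Met: 1 codon.
His: 2 codons.
Pro: 4 codons.
Asp: 2 codons.
Val: 4 codons.
4 × 1 × 2 × 4 × 2 × 4 = 256.

256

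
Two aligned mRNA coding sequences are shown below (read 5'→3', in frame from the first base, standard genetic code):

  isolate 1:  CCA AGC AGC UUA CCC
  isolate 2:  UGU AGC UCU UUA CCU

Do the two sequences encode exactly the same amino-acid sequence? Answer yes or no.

no

Codon 1: CCA Pro / UGU Cys — nonsynonymous.
Codon 2: AGC Ser / AGC Ser — identical.
Codon 3: AGC Ser / UCU Ser — synonymous.
Codon 4: UUA Leu / UUA Leu — identical.
Codon 5: CCC Pro / CCU Pro — synonymous.
Nonsynonymous differences: 1 → different protein.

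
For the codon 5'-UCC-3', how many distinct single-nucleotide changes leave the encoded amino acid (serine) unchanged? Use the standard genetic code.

Position 1: none → 0 synonymous.
Position 2: none → 0 synonymous.
Position 3: UCU, UCA, UCG → 3 synonymous.
Total: 0 + 0 + 3 = 3.

3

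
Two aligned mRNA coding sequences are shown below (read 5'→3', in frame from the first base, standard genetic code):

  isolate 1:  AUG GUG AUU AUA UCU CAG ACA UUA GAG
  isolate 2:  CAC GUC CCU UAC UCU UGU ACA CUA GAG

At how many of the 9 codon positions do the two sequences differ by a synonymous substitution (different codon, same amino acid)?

2

Codon 1: AUG Met / CAC His — nonsynonymous.
Codon 2: GUG Val / GUC Val — synonymous.
Codon 3: AUU Ile / CCU Pro — nonsynonymous.
Codon 4: AUA Ile / UAC Tyr — nonsynonymous.
Codon 5: UCU Ser / UCU Ser — identical.
Codon 6: CAG Gln / UGU Cys — nonsynonymous.
Codon 7: ACA Thr / ACA Thr — identical.
Codon 8: UUA Leu / CUA Leu — synonymous.
Codon 9: GAG Glu / GAG Glu — identical.
Synonymous differences: 2.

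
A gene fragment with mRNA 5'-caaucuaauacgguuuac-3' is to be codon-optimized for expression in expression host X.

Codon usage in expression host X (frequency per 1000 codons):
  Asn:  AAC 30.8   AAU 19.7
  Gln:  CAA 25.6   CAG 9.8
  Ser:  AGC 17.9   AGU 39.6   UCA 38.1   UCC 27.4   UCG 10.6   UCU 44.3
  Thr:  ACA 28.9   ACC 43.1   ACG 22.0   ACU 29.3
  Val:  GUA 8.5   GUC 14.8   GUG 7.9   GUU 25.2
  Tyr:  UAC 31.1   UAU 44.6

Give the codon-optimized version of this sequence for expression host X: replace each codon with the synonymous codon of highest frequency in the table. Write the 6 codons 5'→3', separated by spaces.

CAA UCU AAC ACC GUU UAU

Codon 1 (Gln): best is CAA at 25.6.
Codon 2 (Ser): best is UCU at 44.3.
Codon 3 (Asn): best is AAC at 30.8.
Codon 4 (Thr): best is ACC at 43.1.
Codon 5 (Val): best is GUU at 25.2.
Codon 6 (Tyr): best is UAU at 44.6.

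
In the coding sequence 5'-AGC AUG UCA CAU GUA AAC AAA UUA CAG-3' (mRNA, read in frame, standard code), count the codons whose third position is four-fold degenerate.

2

Codon 1 AGC (Ser): third position 2-fold.
Codon 2 AUG (Met): third position 1-fold.
Codon 3 UCA (Ser): third position 4-fold.
Codon 4 CAU (His): third position 2-fold.
Codon 5 GUA (Val): third position 4-fold.
Codon 6 AAC (Asn): third position 2-fold.
Codon 7 AAA (Lys): third position 2-fold.
Codon 8 UUA (Leu): third position 2-fold.
Codon 9 CAG (Gln): third position 2-fold.
Four-fold degenerate third positions: 2.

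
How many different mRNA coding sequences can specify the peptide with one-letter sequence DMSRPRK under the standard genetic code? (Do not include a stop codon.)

3456

Asp: 2 codons.
Met: 1 codon.
Ser: 6 codons.
Arg: 6 codons.
Pro: 4 codons.
Arg: 6 codons.
Lys: 2 codons.
2 × 1 × 6 × 6 × 4 × 6 × 2 = 3456.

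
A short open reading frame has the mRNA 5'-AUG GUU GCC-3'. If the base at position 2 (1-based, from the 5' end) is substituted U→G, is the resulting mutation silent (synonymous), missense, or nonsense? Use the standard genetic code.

Position 2 falls in codon 1: AUG → Met.
After the substitution the codon is AGG → Arg.
Met ≠ Arg, so this is a missense mutation.

missense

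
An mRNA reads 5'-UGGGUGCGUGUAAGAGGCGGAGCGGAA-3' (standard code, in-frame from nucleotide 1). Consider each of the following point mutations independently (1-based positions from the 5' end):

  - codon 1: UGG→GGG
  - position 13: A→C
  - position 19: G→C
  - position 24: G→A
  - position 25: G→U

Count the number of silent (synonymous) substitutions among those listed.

Codon 1: UGG (Trp) → GGG (Gly) — missense.
Codon 5: AGA (Arg) → CGA (Arg) — synonymous.
Codon 7: GGA (Gly) → CGA (Arg) — missense.
Codon 8: GCG (Ala) → GCA (Ala) — synonymous.
Codon 9: GAA (Glu) → UAA (Stop) — nonsense.
Synonymous: 2 of 5.

2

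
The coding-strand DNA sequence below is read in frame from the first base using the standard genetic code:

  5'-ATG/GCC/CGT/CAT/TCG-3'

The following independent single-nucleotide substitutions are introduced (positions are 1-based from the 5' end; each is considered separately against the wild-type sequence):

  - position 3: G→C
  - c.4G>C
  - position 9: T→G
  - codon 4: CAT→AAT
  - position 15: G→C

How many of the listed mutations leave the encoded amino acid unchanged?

Codon 1: ATG (Met) → ATC (Ile) — missense.
Codon 2: GCC (Ala) → CCC (Pro) — missense.
Codon 3: CGT (Arg) → CGG (Arg) — synonymous.
Codon 4: CAT (His) → AAT (Asn) — missense.
Codon 5: TCG (Ser) → TCC (Ser) — synonymous.
Synonymous: 2 of 5.

2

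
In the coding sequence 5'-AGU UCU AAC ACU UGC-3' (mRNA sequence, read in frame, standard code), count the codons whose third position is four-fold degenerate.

Codon 1 AGU (Ser): third position 2-fold.
Codon 2 UCU (Ser): third position 4-fold.
Codon 3 AAC (Asn): third position 2-fold.
Codon 4 ACU (Thr): third position 4-fold.
Codon 5 UGC (Cys): third position 2-fold.
Four-fold degenerate third positions: 2.

2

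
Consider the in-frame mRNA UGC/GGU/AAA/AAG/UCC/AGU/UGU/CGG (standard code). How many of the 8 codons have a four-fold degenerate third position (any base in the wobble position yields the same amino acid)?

3

Codon 1 UGC (Cys): third position 2-fold.
Codon 2 GGU (Gly): third position 4-fold.
Codon 3 AAA (Lys): third position 2-fold.
Codon 4 AAG (Lys): third position 2-fold.
Codon 5 UCC (Ser): third position 4-fold.
Codon 6 AGU (Ser): third position 2-fold.
Codon 7 UGU (Cys): third position 2-fold.
Codon 8 CGG (Arg): third position 4-fold.
Four-fold degenerate third positions: 3.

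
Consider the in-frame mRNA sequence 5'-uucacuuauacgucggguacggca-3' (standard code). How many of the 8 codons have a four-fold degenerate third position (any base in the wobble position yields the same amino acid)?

6

Codon 1 UUC (Phe): third position 2-fold.
Codon 2 ACU (Thr): third position 4-fold.
Codon 3 UAU (Tyr): third position 2-fold.
Codon 4 ACG (Thr): third position 4-fold.
Codon 5 UCG (Ser): third position 4-fold.
Codon 6 GGU (Gly): third position 4-fold.
Codon 7 ACG (Thr): third position 4-fold.
Codon 8 GCA (Ala): third position 4-fold.
Four-fold degenerate third positions: 6.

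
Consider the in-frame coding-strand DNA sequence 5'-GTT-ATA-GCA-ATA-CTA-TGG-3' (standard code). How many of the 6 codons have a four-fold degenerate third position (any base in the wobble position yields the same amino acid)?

Codon 1 GTT (Val): third position 4-fold.
Codon 2 ATA (Ile): third position 3-fold.
Codon 3 GCA (Ala): third position 4-fold.
Codon 4 ATA (Ile): third position 3-fold.
Codon 5 CTA (Leu): third position 4-fold.
Codon 6 TGG (Trp): third position 1-fold.
Four-fold degenerate third positions: 3.

3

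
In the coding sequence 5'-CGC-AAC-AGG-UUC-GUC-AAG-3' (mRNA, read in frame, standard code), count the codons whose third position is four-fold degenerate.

Codon 1 CGC (Arg): third position 4-fold.
Codon 2 AAC (Asn): third position 2-fold.
Codon 3 AGG (Arg): third position 2-fold.
Codon 4 UUC (Phe): third position 2-fold.
Codon 5 GUC (Val): third position 4-fold.
Codon 6 AAG (Lys): third position 2-fold.
Four-fold degenerate third positions: 2.

2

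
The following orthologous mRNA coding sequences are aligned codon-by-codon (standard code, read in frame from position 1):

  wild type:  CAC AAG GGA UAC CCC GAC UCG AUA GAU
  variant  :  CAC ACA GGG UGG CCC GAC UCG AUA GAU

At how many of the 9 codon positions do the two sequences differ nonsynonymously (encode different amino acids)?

Codon 1: CAC His / CAC His — identical.
Codon 2: AAG Lys / ACA Thr — nonsynonymous.
Codon 3: GGA Gly / GGG Gly — synonymous.
Codon 4: UAC Tyr / UGG Trp — nonsynonymous.
Codon 5: CCC Pro / CCC Pro — identical.
Codon 6: GAC Asp / GAC Asp — identical.
Codon 7: UCG Ser / UCG Ser — identical.
Codon 8: AUA Ile / AUA Ile — identical.
Codon 9: GAU Asp / GAU Asp — identical.
Nonsynonymous differences: 2.

2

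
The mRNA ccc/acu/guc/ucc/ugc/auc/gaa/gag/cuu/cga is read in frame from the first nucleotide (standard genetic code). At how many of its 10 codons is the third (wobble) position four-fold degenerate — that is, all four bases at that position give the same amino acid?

6

Codon 1 CCC (Pro): third position 4-fold.
Codon 2 ACU (Thr): third position 4-fold.
Codon 3 GUC (Val): third position 4-fold.
Codon 4 UCC (Ser): third position 4-fold.
Codon 5 UGC (Cys): third position 2-fold.
Codon 6 AUC (Ile): third position 3-fold.
Codon 7 GAA (Glu): third position 2-fold.
Codon 8 GAG (Glu): third position 2-fold.
Codon 9 CUU (Leu): third position 4-fold.
Codon 10 CGA (Arg): third position 4-fold.
Four-fold degenerate third positions: 6.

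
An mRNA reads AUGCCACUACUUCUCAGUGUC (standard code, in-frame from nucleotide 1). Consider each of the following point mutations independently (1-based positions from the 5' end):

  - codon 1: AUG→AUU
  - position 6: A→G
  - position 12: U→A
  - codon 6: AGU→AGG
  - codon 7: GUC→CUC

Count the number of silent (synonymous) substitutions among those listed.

Codon 1: AUG (Met) → AUU (Ile) — missense.
Codon 2: CCA (Pro) → CCG (Pro) — synonymous.
Codon 4: CUU (Leu) → CUA (Leu) — synonymous.
Codon 6: AGU (Ser) → AGG (Arg) — missense.
Codon 7: GUC (Val) → CUC (Leu) — missense.
Synonymous: 2 of 5.

2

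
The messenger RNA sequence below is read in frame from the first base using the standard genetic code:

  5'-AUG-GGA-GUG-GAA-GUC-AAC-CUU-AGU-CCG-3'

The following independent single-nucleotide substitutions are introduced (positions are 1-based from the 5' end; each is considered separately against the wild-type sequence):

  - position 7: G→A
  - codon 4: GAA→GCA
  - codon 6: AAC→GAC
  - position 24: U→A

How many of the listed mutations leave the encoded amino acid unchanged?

Codon 3: GUG (Val) → AUG (Met) — missense.
Codon 4: GAA (Glu) → GCA (Ala) — missense.
Codon 6: AAC (Asn) → GAC (Asp) — missense.
Codon 8: AGU (Ser) → AGA (Arg) — missense.
Synonymous: 0 of 4.

0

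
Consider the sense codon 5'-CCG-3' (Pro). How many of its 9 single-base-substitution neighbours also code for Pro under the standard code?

Position 1: none → 0 synonymous.
Position 2: none → 0 synonymous.
Position 3: CCU, CCC, CCA → 3 synonymous.
Total: 0 + 0 + 3 = 3.

3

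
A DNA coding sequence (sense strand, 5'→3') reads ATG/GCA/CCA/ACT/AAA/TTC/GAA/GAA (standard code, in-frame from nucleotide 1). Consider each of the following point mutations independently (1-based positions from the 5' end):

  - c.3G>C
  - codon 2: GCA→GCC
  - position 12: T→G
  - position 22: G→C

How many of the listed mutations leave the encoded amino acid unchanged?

Codon 1: ATG (Met) → ATC (Ile) — missense.
Codon 2: GCA (Ala) → GCC (Ala) — synonymous.
Codon 4: ACT (Thr) → ACG (Thr) — synonymous.
Codon 8: GAA (Glu) → CAA (Gln) — missense.
Synonymous: 2 of 4.

2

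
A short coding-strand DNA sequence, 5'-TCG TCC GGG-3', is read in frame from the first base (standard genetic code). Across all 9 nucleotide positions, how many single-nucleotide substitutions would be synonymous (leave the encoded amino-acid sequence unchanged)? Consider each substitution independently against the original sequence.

9

Codon 1 (TCG, Ser): 3 synonymous substitutions.
Codon 2 (TCC, Ser): 3 synonymous substitutions.
Codon 3 (GGG, Gly): 3 synonymous substitutions.
Total: 3 + 3 + 3 = 9.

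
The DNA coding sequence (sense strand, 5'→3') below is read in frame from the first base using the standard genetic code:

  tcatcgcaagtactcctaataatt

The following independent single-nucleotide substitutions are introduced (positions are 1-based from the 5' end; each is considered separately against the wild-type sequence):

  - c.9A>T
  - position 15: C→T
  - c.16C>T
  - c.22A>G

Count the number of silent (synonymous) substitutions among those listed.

2

Codon 3: CAA (Gln) → CAT (His) — missense.
Codon 5: CTC (Leu) → CTT (Leu) — synonymous.
Codon 6: CTA (Leu) → TTA (Leu) — synonymous.
Codon 8: ATT (Ile) → GTT (Val) — missense.
Synonymous: 2 of 4.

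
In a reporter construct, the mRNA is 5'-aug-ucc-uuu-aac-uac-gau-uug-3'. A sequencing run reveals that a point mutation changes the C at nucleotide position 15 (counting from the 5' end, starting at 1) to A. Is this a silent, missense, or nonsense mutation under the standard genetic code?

Position 15 falls in codon 5: UAC → Tyr.
After the substitution the codon is UAA → Stop.
The new codon is a stop codon, so this is a nonsense mutation.

nonsense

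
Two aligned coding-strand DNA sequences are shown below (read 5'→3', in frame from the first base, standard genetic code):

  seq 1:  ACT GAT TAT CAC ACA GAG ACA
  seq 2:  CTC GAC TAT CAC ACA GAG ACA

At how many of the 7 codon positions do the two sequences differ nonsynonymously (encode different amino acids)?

1

Codon 1: ACT Thr / CTC Leu — nonsynonymous.
Codon 2: GAT Asp / GAC Asp — synonymous.
Codon 3: TAT Tyr / TAT Tyr — identical.
Codon 4: CAC His / CAC His — identical.
Codon 5: ACA Thr / ACA Thr — identical.
Codon 6: GAG Glu / GAG Glu — identical.
Codon 7: ACA Thr / ACA Thr — identical.
Nonsynonymous differences: 1.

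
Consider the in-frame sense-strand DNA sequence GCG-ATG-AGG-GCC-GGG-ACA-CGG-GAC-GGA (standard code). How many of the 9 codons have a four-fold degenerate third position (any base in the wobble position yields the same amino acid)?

6

Codon 1 GCG (Ala): third position 4-fold.
Codon 2 ATG (Met): third position 1-fold.
Codon 3 AGG (Arg): third position 2-fold.
Codon 4 GCC (Ala): third position 4-fold.
Codon 5 GGG (Gly): third position 4-fold.
Codon 6 ACA (Thr): third position 4-fold.
Codon 7 CGG (Arg): third position 4-fold.
Codon 8 GAC (Asp): third position 2-fold.
Codon 9 GGA (Gly): third position 4-fold.
Four-fold degenerate third positions: 6.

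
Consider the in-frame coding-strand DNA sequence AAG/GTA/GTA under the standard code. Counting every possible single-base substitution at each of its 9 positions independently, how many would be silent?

7

Codon 1 (AAG, Lys): 1 synonymous substitution.
Codon 2 (GTA, Val): 3 synonymous substitutions.
Codon 3 (GTA, Val): 3 synonymous substitutions.
Total: 1 + 3 + 3 = 7.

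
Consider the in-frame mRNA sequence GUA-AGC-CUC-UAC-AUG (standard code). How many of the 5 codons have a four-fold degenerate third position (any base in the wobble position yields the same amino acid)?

Codon 1 GUA (Val): third position 4-fold.
Codon 2 AGC (Ser): third position 2-fold.
Codon 3 CUC (Leu): third position 4-fold.
Codon 4 UAC (Tyr): third position 2-fold.
Codon 5 AUG (Met): third position 1-fold.
Four-fold degenerate third positions: 2.

2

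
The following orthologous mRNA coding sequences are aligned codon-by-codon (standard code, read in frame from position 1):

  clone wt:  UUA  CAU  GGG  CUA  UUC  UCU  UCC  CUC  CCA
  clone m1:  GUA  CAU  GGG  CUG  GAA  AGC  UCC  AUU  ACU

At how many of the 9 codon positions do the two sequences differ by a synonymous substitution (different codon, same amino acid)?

2

Codon 1: UUA Leu / GUA Val — nonsynonymous.
Codon 2: CAU His / CAU His — identical.
Codon 3: GGG Gly / GGG Gly — identical.
Codon 4: CUA Leu / CUG Leu — synonymous.
Codon 5: UUC Phe / GAA Glu — nonsynonymous.
Codon 6: UCU Ser / AGC Ser — synonymous.
Codon 7: UCC Ser / UCC Ser — identical.
Codon 8: CUC Leu / AUU Ile — nonsynonymous.
Codon 9: CCA Pro / ACU Thr — nonsynonymous.
Synonymous differences: 2.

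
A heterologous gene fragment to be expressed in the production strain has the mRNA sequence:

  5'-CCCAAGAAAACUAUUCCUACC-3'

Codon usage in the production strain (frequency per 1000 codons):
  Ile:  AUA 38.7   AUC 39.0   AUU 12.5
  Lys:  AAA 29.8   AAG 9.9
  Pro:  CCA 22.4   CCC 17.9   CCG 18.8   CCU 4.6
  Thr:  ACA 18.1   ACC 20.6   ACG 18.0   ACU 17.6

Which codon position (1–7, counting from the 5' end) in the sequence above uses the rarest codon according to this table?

6

Codon 1 CCC (Pro): 17.9 per 1000.
Codon 2 AAG (Lys): 9.9 per 1000.
Codon 3 AAA (Lys): 29.8 per 1000.
Codon 4 ACU (Thr): 17.6 per 1000.
Codon 5 AUU (Ile): 12.5 per 1000.
Codon 6 CCU (Pro): 4.6 per 1000.
Codon 7 ACC (Thr): 20.6 per 1000.
Lowest frequency is 4.6 at codon 6.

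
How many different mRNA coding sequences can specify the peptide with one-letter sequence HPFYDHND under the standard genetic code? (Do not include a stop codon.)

512

His: 2 codons.
Pro: 4 codons.
Phe: 2 codons.
Tyr: 2 codons.
Asp: 2 codons.
His: 2 codons.
Asn: 2 codons.
Asp: 2 codons.
2 × 4 × 2 × 2 × 2 × 2 × 2 × 2 = 512.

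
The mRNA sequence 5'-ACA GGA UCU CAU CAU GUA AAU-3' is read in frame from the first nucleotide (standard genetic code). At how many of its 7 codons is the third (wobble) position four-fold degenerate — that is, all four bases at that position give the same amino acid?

4

Codon 1 ACA (Thr): third position 4-fold.
Codon 2 GGA (Gly): third position 4-fold.
Codon 3 UCU (Ser): third position 4-fold.
Codon 4 CAU (His): third position 2-fold.
Codon 5 CAU (His): third position 2-fold.
Codon 6 GUA (Val): third position 4-fold.
Codon 7 AAU (Asn): third position 2-fold.
Four-fold degenerate third positions: 4.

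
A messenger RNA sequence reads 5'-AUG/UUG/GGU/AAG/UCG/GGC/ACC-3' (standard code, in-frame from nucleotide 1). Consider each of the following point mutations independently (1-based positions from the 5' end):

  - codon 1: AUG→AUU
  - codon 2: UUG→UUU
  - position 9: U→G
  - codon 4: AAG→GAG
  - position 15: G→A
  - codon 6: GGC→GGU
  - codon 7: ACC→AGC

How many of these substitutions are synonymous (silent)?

3

Codon 1: AUG (Met) → AUU (Ile) — missense.
Codon 2: UUG (Leu) → UUU (Phe) — missense.
Codon 3: GGU (Gly) → GGG (Gly) — synonymous.
Codon 4: AAG (Lys) → GAG (Glu) — missense.
Codon 5: UCG (Ser) → UCA (Ser) — synonymous.
Codon 6: GGC (Gly) → GGU (Gly) — synonymous.
Codon 7: ACC (Thr) → AGC (Ser) — missense.
Synonymous: 3 of 7.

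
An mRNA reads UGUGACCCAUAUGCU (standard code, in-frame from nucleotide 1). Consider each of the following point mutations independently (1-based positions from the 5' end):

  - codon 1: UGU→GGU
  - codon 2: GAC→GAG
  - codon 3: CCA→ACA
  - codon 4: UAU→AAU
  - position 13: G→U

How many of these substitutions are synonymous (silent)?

0

Codon 1: UGU (Cys) → GGU (Gly) — missense.
Codon 2: GAC (Asp) → GAG (Glu) — missense.
Codon 3: CCA (Pro) → ACA (Thr) — missense.
Codon 4: UAU (Tyr) → AAU (Asn) — missense.
Codon 5: GCU (Ala) → UCU (Ser) — missense.
Synonymous: 0 of 5.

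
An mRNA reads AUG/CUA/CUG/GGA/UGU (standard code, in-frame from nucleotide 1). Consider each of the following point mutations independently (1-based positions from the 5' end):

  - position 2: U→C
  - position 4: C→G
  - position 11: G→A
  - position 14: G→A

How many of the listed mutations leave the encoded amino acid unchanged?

0

Codon 1: AUG (Met) → ACG (Thr) — missense.
Codon 2: CUA (Leu) → GUA (Val) — missense.
Codon 4: GGA (Gly) → GAA (Glu) — missense.
Codon 5: UGU (Cys) → UAU (Tyr) — missense.
Synonymous: 0 of 4.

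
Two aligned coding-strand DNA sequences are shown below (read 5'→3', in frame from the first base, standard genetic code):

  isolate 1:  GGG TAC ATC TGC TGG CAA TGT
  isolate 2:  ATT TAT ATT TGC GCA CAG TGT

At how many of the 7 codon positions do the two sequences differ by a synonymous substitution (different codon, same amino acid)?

Codon 1: GGG Gly / ATT Ile — nonsynonymous.
Codon 2: TAC Tyr / TAT Tyr — synonymous.
Codon 3: ATC Ile / ATT Ile — synonymous.
Codon 4: TGC Cys / TGC Cys — identical.
Codon 5: TGG Trp / GCA Ala — nonsynonymous.
Codon 6: CAA Gln / CAG Gln — synonymous.
Codon 7: TGT Cys / TGT Cys — identical.
Synonymous differences: 3.

3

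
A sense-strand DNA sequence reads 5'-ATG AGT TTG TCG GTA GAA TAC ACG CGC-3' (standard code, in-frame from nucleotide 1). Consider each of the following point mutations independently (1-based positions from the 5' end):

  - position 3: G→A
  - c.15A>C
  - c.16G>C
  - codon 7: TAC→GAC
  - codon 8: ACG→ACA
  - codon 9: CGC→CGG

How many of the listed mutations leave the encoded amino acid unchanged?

3

Codon 1: ATG (Met) → ATA (Ile) — missense.
Codon 5: GTA (Val) → GTC (Val) — synonymous.
Codon 6: GAA (Glu) → CAA (Gln) — missense.
Codon 7: TAC (Tyr) → GAC (Asp) — missense.
Codon 8: ACG (Thr) → ACA (Thr) — synonymous.
Codon 9: CGC (Arg) → CGG (Arg) — synonymous.
Synonymous: 3 of 6.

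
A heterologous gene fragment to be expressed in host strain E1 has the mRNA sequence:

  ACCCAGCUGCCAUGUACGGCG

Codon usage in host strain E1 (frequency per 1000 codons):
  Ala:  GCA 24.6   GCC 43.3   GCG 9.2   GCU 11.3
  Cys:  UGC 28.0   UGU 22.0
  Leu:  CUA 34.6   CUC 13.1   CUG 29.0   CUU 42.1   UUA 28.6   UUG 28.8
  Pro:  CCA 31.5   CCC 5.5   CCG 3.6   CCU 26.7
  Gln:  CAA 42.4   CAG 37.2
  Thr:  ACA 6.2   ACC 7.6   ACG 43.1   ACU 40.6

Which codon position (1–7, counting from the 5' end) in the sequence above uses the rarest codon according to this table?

Codon 1 ACC (Thr): 7.6 per 1000.
Codon 2 CAG (Gln): 37.2 per 1000.
Codon 3 CUG (Leu): 29.0 per 1000.
Codon 4 CCA (Pro): 31.5 per 1000.
Codon 5 UGU (Cys): 22.0 per 1000.
Codon 6 ACG (Thr): 43.1 per 1000.
Codon 7 GCG (Ala): 9.2 per 1000.
Lowest frequency is 7.6 at codon 1.

1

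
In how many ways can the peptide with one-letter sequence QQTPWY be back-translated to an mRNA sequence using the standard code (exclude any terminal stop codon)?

Gln: 2 codons.
Gln: 2 codons.
Thr: 4 codons.
Pro: 4 codons.
Trp: 1 codon.
Tyr: 2 codons.
2 × 2 × 4 × 4 × 1 × 2 = 128.

128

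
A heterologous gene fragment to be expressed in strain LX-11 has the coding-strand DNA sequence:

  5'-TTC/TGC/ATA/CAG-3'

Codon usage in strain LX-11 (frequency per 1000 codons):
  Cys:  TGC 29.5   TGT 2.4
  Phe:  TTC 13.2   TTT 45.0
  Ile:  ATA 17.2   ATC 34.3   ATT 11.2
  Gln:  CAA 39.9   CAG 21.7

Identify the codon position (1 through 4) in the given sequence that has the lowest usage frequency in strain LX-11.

1

Codon 1 TTC (Phe): 13.2 per 1000.
Codon 2 TGC (Cys): 29.5 per 1000.
Codon 3 ATA (Ile): 17.2 per 1000.
Codon 4 CAG (Gln): 21.7 per 1000.
Lowest frequency is 13.2 at codon 1.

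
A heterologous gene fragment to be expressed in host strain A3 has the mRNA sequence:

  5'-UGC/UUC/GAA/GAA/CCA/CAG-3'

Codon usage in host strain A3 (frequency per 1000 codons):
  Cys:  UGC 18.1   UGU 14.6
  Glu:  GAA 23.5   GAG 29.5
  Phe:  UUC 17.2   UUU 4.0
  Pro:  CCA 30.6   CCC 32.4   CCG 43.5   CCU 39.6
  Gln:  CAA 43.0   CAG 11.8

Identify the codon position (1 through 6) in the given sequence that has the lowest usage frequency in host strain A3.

Codon 1 UGC (Cys): 18.1 per 1000.
Codon 2 UUC (Phe): 17.2 per 1000.
Codon 3 GAA (Glu): 23.5 per 1000.
Codon 4 GAA (Glu): 23.5 per 1000.
Codon 5 CCA (Pro): 30.6 per 1000.
Codon 6 CAG (Gln): 11.8 per 1000.
Lowest frequency is 11.8 at codon 6.

6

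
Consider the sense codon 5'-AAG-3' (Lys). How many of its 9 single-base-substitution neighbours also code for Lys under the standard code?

Position 1: none → 0 synonymous.
Position 2: none → 0 synonymous.
Position 3: AAA → 1 synonymous.
Total: 0 + 0 + 1 = 1.

1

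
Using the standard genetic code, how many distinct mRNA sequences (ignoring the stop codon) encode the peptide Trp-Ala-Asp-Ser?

48

Trp: 1 codon.
Ala: 4 codons.
Asp: 2 codons.
Ser: 6 codons.
1 × 4 × 2 × 6 = 48.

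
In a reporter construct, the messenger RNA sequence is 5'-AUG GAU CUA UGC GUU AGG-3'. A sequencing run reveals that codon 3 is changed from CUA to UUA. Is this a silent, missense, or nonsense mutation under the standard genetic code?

Position 7 falls in codon 3: CUA → Leu.
After the substitution the codon is UUA → Leu.
Both encode Leu, so the change is synonymous.

silent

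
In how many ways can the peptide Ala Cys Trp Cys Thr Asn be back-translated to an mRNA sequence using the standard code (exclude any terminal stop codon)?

Ala: 4 codons.
Cys: 2 codons.
Trp: 1 codon.
Cys: 2 codons.
Thr: 4 codons.
Asn: 2 codons.
4 × 2 × 1 × 2 × 4 × 2 = 128.

128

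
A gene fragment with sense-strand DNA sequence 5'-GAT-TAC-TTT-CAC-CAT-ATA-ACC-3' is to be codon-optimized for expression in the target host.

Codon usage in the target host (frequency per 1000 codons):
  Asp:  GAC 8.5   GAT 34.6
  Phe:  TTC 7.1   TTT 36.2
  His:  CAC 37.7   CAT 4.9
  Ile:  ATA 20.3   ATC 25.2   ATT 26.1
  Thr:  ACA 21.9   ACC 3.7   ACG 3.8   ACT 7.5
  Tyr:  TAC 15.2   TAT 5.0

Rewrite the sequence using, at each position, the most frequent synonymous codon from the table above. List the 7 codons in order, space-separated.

Codon 1 (Asp): best is GAT at 34.6.
Codon 2 (Tyr): best is TAC at 15.2.
Codon 3 (Phe): best is TTT at 36.2.
Codon 4 (His): best is CAC at 37.7.
Codon 5 (His): best is CAC at 37.7.
Codon 6 (Ile): best is ATT at 26.1.
Codon 7 (Thr): best is ACA at 21.9.

GAT TAC TTT CAC CAC ATT ACA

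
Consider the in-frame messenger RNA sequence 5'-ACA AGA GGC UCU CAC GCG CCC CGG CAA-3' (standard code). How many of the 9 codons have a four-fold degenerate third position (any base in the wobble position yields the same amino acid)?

Codon 1 ACA (Thr): third position 4-fold.
Codon 2 AGA (Arg): third position 2-fold.
Codon 3 GGC (Gly): third position 4-fold.
Codon 4 UCU (Ser): third position 4-fold.
Codon 5 CAC (His): third position 2-fold.
Codon 6 GCG (Ala): third position 4-fold.
Codon 7 CCC (Pro): third position 4-fold.
Codon 8 CGG (Arg): third position 4-fold.
Codon 9 CAA (Gln): third position 2-fold.
Four-fold degenerate third positions: 6.

6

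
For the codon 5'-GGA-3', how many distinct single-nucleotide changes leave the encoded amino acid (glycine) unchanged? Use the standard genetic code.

3

Position 1: none → 0 synonymous.
Position 2: none → 0 synonymous.
Position 3: GGT, GGC, GGG → 3 synonymous.
Total: 0 + 0 + 3 = 3.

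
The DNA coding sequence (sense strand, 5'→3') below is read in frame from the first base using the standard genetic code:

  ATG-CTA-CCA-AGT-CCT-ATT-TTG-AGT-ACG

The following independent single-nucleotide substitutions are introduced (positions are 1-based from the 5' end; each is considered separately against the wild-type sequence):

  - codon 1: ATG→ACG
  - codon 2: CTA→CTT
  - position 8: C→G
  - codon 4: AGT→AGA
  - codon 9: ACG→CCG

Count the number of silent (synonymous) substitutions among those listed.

Codon 1: ATG (Met) → ACG (Thr) — missense.
Codon 2: CTA (Leu) → CTT (Leu) — synonymous.
Codon 3: CCA (Pro) → CGA (Arg) — missense.
Codon 4: AGT (Ser) → AGA (Arg) — missense.
Codon 9: ACG (Thr) → CCG (Pro) — missense.
Synonymous: 1 of 5.

1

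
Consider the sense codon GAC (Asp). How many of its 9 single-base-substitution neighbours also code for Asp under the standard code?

Position 1: none → 0 synonymous.
Position 2: none → 0 synonymous.
Position 3: GAU → 1 synonymous.
Total: 0 + 0 + 1 = 1.

1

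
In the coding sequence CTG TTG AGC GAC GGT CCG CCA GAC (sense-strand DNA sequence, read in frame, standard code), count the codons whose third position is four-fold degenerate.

4

Codon 1 CTG (Leu): third position 4-fold.
Codon 2 TTG (Leu): third position 2-fold.
Codon 3 AGC (Ser): third position 2-fold.
Codon 4 GAC (Asp): third position 2-fold.
Codon 5 GGT (Gly): third position 4-fold.
Codon 6 CCG (Pro): third position 4-fold.
Codon 7 CCA (Pro): third position 4-fold.
Codon 8 GAC (Asp): third position 2-fold.
Four-fold degenerate third positions: 4.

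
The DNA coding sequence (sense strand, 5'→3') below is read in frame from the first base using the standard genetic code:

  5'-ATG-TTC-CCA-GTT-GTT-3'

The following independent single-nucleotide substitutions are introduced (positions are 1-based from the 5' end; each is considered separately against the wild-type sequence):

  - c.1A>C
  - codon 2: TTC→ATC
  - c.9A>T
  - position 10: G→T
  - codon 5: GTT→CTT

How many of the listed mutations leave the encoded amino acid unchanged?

1

Codon 1: ATG (Met) → CTG (Leu) — missense.
Codon 2: TTC (Phe) → ATC (Ile) — missense.
Codon 3: CCA (Pro) → CCT (Pro) — synonymous.
Codon 4: GTT (Val) → TTT (Phe) — missense.
Codon 5: GTT (Val) → CTT (Leu) — missense.
Synonymous: 1 of 5.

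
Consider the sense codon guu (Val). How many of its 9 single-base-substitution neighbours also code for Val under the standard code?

Position 1: none → 0 synonymous.
Position 2: none → 0 synonymous.
Position 3: GUC, GUA, GUG → 3 synonymous.
Total: 0 + 0 + 3 = 3.

3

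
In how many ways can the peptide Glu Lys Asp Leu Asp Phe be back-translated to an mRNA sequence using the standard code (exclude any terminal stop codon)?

Glu: 2 codons.
Lys: 2 codons.
Asp: 2 codons.
Leu: 6 codons.
Asp: 2 codons.
Phe: 2 codons.
2 × 2 × 2 × 6 × 2 × 2 = 192.

192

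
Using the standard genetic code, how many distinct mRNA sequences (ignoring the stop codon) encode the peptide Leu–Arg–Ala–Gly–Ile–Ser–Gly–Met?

41472

Leu: 6 codons.
Arg: 6 codons.
Ala: 4 codons.
Gly: 4 codons.
Ile: 3 codons.
Ser: 6 codons.
Gly: 4 codons.
Met: 1 codon.
6 × 6 × 4 × 4 × 3 × 6 × 4 × 1 = 41472.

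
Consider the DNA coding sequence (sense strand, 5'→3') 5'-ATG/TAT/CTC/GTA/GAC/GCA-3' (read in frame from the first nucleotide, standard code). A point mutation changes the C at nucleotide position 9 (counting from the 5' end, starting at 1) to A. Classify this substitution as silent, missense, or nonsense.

Position 9 falls in codon 3: CTC → Leu.
After the substitution the codon is CTA → Leu.
Both encode Leu, so the change is synonymous.

silent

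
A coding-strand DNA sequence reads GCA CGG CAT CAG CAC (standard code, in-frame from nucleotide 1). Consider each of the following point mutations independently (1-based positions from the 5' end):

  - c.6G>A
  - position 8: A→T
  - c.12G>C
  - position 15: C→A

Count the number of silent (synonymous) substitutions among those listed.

Codon 2: CGG (Arg) → CGA (Arg) — synonymous.
Codon 3: CAT (His) → CTT (Leu) — missense.
Codon 4: CAG (Gln) → CAC (His) — missense.
Codon 5: CAC (His) → CAA (Gln) — missense.
Synonymous: 1 of 4.

1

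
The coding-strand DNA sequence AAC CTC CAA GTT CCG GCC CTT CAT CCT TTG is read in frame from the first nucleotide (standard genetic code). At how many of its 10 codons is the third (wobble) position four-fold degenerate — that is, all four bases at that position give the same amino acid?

6

Codon 1 AAC (Asn): third position 2-fold.
Codon 2 CTC (Leu): third position 4-fold.
Codon 3 CAA (Gln): third position 2-fold.
Codon 4 GTT (Val): third position 4-fold.
Codon 5 CCG (Pro): third position 4-fold.
Codon 6 GCC (Ala): third position 4-fold.
Codon 7 CTT (Leu): third position 4-fold.
Codon 8 CAT (His): third position 2-fold.
Codon 9 CCT (Pro): third position 4-fold.
Codon 10 TTG (Leu): third position 2-fold.
Four-fold degenerate third positions: 6.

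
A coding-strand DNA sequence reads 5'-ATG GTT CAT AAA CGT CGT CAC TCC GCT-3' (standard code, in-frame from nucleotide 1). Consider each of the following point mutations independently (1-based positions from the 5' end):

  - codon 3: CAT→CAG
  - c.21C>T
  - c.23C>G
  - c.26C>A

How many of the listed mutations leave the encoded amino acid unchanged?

1

Codon 3: CAT (His) → CAG (Gln) — missense.
Codon 7: CAC (His) → CAT (His) — synonymous.
Codon 8: TCC (Ser) → TGC (Cys) — missense.
Codon 9: GCT (Ala) → GAT (Asp) — missense.
Synonymous: 1 of 4.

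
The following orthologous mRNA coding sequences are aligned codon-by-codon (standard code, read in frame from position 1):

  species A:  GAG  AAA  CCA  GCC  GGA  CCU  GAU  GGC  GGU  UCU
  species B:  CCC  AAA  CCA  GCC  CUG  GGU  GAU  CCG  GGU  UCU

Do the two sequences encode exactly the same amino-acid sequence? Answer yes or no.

Codon 1: GAG Glu / CCC Pro — nonsynonymous.
Codon 2: AAA Lys / AAA Lys — identical.
Codon 3: CCA Pro / CCA Pro — identical.
Codon 4: GCC Ala / GCC Ala — identical.
Codon 5: GGA Gly / CUG Leu — nonsynonymous.
Codon 6: CCU Pro / GGU Gly — nonsynonymous.
Codon 7: GAU Asp / GAU Asp — identical.
Codon 8: GGC Gly / CCG Pro — nonsynonymous.
Codon 9: GGU Gly / GGU Gly — identical.
Codon 10: UCU Ser / UCU Ser — identical.
Nonsynonymous differences: 4 → different protein.

no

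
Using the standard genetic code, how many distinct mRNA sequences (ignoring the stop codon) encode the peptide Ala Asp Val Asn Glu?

128

Ala: 4 codons.
Asp: 2 codons.
Val: 4 codons.
Asn: 2 codons.
Glu: 2 codons.
4 × 2 × 4 × 2 × 2 = 128.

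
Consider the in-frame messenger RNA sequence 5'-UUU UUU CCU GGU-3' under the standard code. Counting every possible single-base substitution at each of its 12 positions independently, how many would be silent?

8

Codon 1 (UUU, Phe): 1 synonymous substitution.
Codon 2 (UUU, Phe): 1 synonymous substitution.
Codon 3 (CCU, Pro): 3 synonymous substitutions.
Codon 4 (GGU, Gly): 3 synonymous substitutions.
Total: 1 + 1 + 3 + 3 = 8.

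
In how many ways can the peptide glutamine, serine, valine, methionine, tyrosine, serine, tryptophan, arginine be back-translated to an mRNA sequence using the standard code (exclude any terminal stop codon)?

3456

Gln: 2 codons.
Ser: 6 codons.
Val: 4 codons.
Met: 1 codon.
Tyr: 2 codons.
Ser: 6 codons.
Trp: 1 codon.
Arg: 6 codons.
2 × 6 × 4 × 1 × 2 × 6 × 1 × 6 = 3456.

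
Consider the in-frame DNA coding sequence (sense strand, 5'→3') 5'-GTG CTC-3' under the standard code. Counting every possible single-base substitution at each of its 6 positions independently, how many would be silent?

6

Codon 1 (GTG, Val): 3 synonymous substitutions.
Codon 2 (CTC, Leu): 3 synonymous substitutions.
Total: 3 + 3 = 6.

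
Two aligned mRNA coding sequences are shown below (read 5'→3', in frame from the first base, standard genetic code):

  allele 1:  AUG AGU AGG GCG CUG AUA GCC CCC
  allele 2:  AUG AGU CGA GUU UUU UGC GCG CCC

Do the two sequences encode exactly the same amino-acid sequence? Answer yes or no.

no

Codon 1: AUG Met / AUG Met — identical.
Codon 2: AGU Ser / AGU Ser — identical.
Codon 3: AGG Arg / CGA Arg — synonymous.
Codon 4: GCG Ala / GUU Val — nonsynonymous.
Codon 5: CUG Leu / UUU Phe — nonsynonymous.
Codon 6: AUA Ile / UGC Cys — nonsynonymous.
Codon 7: GCC Ala / GCG Ala — synonymous.
Codon 8: CCC Pro / CCC Pro — identical.
Nonsynonymous differences: 3 → different protein.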